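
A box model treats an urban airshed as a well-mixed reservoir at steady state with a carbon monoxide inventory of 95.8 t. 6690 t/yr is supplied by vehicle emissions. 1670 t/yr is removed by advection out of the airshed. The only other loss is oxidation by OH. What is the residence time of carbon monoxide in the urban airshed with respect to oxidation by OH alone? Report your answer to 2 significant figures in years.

0.019 yr

At steady state ΣF_in = ΣF_out.
ΣF_in = 6690.0 t/yr.
Oxidation by OH flux = ΣF_in − (1670) = 6690.0 − 1670 = 5020 t/yr.
τ = M / F = 95.8 / 5020 = 0.01908 yr.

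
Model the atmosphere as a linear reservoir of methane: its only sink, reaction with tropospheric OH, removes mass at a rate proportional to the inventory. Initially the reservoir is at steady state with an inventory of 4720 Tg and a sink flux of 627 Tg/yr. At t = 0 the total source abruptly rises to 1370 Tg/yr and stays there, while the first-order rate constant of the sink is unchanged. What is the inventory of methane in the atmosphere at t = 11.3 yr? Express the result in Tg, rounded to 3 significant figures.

Residence time τ = M₀/F₀ = 7.528 yr. The eventual steady state is M_∞ = M₀·(F₁/F₀) = 4720 × 1370/627 = 10313 Tg.
The anomaly ΔM(t) = M(t) − M_∞ decays as ΔM₀·e^(−t/τ) with ΔM₀ = 4720 − 10313 = −5593 Tg.
At t = 11.3 yr, e^(−t/τ) = e^(−1.501) = 0.2229, so ΔM = −1247 Tg and M = 10313 − 1247 = 9066.6 Tg.

9070 Tg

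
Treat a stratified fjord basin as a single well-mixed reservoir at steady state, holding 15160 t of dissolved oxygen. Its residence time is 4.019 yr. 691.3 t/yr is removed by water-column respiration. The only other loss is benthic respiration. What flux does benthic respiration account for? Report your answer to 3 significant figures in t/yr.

Total removal F = M/τ = 15160 / 4.019 = 3772 t/yr.
Benthic respiration = F − (691.3) = 3772 − 691.3 = 3081 t/yr.

3080 t/yr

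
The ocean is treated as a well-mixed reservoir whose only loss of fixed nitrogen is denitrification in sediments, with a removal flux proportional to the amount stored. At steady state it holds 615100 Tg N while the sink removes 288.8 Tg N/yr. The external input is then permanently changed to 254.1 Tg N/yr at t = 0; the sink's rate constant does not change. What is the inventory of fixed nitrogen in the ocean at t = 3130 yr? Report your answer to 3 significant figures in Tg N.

Residence time τ = M₀/F₀ = 2130 yr. The eventual steady state is M_∞ = M₀·(F₁/F₀) = 615100 × 254.1/288.8 = 541190 Tg N.
The anomaly ΔM(t) = M(t) − M_∞ decays as ΔM₀·e^(−t/τ) with ΔM₀ = 615100 − 541190 = 73910 Tg N.
At t = 3130 yr, e^(−t/τ) = e^(−1.470) = 0.2300, so ΔM = 17000 Tg N and M = 541190 + 17000 = 558190 Tg N.

558000 Tg N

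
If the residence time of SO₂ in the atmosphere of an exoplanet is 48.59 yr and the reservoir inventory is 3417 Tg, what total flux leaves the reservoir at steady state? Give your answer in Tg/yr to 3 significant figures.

F = M / τ = 3417 / 48.59 = 70.32 Tg/yr.

70.3 Tg/yr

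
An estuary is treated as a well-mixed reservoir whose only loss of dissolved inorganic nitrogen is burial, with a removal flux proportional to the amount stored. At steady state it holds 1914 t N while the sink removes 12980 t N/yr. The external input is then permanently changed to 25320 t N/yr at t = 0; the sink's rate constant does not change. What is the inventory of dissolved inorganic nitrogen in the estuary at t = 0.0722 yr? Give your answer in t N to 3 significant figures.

2620 t N

Residence time τ = M₀/F₀ = 0.1475 yr. The eventual steady state is M_∞ = M₀·(F₁/F₀) = 1914 × 25320/12980 = 3733.6 t N.
The anomaly ΔM(t) = M(t) − M_∞ decays as ΔM₀·e^(−t/τ) with ΔM₀ = 1914 − 3733.6 = −1820 t N.
At t = 0.0722 yr, e^(−t/τ) = e^(−0.4896) = 0.6129, so ΔM = −1115 t N and M = 3733.6 − 1115 = 2618.5 t N.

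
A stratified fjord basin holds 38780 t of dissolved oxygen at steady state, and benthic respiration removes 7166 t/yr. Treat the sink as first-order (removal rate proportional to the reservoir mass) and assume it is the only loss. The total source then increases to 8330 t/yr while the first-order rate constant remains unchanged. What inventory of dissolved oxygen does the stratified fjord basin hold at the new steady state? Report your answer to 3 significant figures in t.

45100 t

Rate constant k = F/M = 7166 / 38780 = 0.1848 yr⁻¹.
At the new steady state, source = k·M_new ⇒ M_new = 8330 / 0.1848 = 45080 t.
(Equivalently M_new = M × F_new/F_old = 38780 × 8330/7166.)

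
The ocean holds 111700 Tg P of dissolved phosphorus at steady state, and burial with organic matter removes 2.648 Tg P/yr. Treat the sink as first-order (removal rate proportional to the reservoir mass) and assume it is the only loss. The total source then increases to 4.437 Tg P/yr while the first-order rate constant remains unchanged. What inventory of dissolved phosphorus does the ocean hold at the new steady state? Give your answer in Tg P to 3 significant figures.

Rate constant k = F/M = 2.648 / 111700 = 2.371×10^-5 yr⁻¹.
At the new steady state, source = k·M_new ⇒ M_new = 4.437 / 2.371×10^-5 = 187200 Tg P.
(Equivalently M_new = M × F_new/F_old = 111700 × 4.437/2.648.)

187000 Tg P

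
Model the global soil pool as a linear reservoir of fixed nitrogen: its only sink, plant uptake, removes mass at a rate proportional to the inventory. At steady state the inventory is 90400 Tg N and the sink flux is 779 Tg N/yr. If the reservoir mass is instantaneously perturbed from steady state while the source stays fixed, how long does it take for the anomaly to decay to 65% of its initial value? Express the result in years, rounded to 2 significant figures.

For a linear reservoir the anomaly decays as exp(−t/τ) with τ = M/F = 90400/779 = 116.0 yr.
exp(−t/τ) = 0.65 ⇒ t = −τ ln(0.65) = 116.0 × 0.4308 = 49.99 yr.

50 yr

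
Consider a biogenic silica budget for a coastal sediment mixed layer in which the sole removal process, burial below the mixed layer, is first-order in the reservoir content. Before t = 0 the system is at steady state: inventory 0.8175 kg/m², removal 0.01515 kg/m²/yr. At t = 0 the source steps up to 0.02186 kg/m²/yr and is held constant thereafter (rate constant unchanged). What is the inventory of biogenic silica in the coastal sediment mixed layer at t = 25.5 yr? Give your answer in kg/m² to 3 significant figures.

0.954 kg/m²

τ = M₀/F₀ = 0.8175/0.01515 = 53.96 yr; rate constant k = 1/τ.
New steady state M_∞ = F₁/k = F₁·τ = 0.02186 × 53.96 = 1.1796 kg/m².
M(t) = M_∞ + (M₀ − M_∞)·e^(−t/τ); t/τ = 25.5/53.96 = 0.4726, so e^(−t/τ) = 0.6234.
M(t) = 1.1796 − 0.3621 × 0.6234 = 0.95386 kg/m².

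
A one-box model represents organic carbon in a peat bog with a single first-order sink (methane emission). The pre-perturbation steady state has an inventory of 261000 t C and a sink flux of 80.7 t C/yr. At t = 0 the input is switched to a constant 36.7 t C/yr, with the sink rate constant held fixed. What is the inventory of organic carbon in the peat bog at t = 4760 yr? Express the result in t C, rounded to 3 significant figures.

τ = M₀/F₀ = 261000/80.7 = 3234 yr; rate constant k = 1/τ.
New steady state M_∞ = F₁/k = F₁·τ = 36.7 × 3234 = 118700 t C.
M(t) = M_∞ + (M₀ − M_∞)·e^(−t/τ); t/τ = 4760/3234 = 1.472, so e^(−t/τ) = 0.2295.
M(t) = 118700 + 142300 × 0.2295 = 151360 t C.

151000 t C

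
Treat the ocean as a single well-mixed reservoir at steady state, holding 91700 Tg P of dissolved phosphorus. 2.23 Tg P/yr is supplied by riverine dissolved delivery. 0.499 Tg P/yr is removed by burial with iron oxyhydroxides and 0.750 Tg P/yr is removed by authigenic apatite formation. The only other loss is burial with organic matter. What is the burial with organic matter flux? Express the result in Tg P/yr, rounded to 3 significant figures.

0.981 Tg P/yr

At steady state ΣF_in = ΣF_out.
ΣF_in = 2.2300 Tg P/yr.
Burial with organic matter flux = ΣF_in − (0.499 + 0.750) = 2.2300 − 1.249 = 0.9810 Tg P/yr.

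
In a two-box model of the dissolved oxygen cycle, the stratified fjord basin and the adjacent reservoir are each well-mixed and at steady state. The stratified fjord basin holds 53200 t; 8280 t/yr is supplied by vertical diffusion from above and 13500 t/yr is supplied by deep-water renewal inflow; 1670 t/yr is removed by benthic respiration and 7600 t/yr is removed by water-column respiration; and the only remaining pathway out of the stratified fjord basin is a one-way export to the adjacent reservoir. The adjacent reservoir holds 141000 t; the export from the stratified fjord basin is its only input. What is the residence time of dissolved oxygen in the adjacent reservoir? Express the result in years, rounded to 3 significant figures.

11.3 yr

Balance the stratified fjord basin: ΣF_in = 8280 + 13500 = 21780 t/yr.
Export to the adjacent reservoir = ΣF_in − (1670 + 7600) = 12510 t/yr.
At steady state the output of the adjacent reservoir equals its input, 12510 t/yr.
τ = M / F = 141000 / 12510 = 11.27 yr.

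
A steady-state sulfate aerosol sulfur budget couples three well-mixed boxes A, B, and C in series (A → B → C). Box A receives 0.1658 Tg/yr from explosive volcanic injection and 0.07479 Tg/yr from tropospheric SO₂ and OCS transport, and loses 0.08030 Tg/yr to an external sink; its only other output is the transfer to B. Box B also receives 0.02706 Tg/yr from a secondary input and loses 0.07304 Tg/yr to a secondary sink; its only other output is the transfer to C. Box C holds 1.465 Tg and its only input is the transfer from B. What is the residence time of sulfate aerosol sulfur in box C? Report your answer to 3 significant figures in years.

12.8 yr

Box A: F(A→B) = (0.1658 + 0.07479) − 0.08030 = 0.16029 Tg/yr.
Box B: F(B→C) = (0.16029 + 0.02706) − 0.07304 = 0.11431 Tg/yr.
Box C throughput = its input = 0.11431 Tg/yr; τ = 1.465 / 0.11431 = 12.82 yr.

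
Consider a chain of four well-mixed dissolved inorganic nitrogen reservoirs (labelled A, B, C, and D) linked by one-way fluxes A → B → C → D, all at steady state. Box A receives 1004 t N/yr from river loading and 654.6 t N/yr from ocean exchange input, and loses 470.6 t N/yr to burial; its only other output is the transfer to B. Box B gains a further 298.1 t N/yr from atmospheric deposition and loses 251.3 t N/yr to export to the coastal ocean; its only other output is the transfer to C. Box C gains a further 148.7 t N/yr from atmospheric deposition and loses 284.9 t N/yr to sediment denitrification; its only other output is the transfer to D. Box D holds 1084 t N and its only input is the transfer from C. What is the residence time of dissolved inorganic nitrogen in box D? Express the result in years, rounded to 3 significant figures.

0.987 yr

Box A: F(A→B) = (1004 + 654.6) − 470.6 = 1188.0 t N/yr.
Box B: F(B→C) = (1188.0 + 298.1) − 251.3 = 1234.8 t N/yr.
Box C: F(C→D) = (1234.8 + 148.7) − 284.9 = 1098.6 t N/yr.
Box D throughput = its input = 1098.6 t N/yr; τ = 1084 / 1098.6 = 0.9867 yr.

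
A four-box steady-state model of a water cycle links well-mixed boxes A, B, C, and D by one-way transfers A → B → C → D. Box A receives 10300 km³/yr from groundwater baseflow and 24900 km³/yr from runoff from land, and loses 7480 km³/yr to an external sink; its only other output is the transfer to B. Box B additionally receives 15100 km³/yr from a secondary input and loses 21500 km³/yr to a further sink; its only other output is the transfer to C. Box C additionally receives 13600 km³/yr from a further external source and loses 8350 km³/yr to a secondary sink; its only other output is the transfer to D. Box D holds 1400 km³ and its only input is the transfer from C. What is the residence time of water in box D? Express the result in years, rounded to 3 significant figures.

Box A: F(A→B) = (10300 + 24900) − 7480 = 27720 km³/yr.
Box B: F(B→C) = (27720 + 15100) − 21500 = 21320 km³/yr.
Box C: F(C→D) = (21320 + 13600) − 8350 = 26570 km³/yr.
Box D throughput = its input = 26570 km³/yr; τ = 1400 / 26570 = 0.05269 yr.

0.0527 yr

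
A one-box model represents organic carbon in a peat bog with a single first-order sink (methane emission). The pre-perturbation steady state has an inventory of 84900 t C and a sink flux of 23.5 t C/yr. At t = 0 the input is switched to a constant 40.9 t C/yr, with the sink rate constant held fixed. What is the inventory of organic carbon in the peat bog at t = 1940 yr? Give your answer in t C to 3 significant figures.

τ = M₀/F₀ = 84900/23.5 = 3613 yr; rate constant k = 1/τ.
New steady state M_∞ = F₁/k = F₁·τ = 40.9 × 3613 = 147760 t C.
M(t) = M_∞ + (M₀ − M_∞)·e^(−t/τ); t/τ = 1940/3613 = 0.5370, so e^(−t/τ) = 0.5845.
M(t) = 147760 − 62860 × 0.5845 = 111020 t C.

111000 t C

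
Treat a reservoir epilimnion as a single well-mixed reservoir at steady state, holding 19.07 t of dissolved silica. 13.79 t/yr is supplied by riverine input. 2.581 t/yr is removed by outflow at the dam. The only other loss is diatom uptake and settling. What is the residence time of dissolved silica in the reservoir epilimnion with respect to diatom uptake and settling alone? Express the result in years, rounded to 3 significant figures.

1.70 yr

At steady state ΣF_in = ΣF_out.
ΣF_in = 13.790 t/yr.
Diatom uptake and settling flux = ΣF_in − (2.581) = 13.790 − 2.581 = 11.21 t/yr.
τ = M / F = 19.07 / 11.21 = 1.701 yr.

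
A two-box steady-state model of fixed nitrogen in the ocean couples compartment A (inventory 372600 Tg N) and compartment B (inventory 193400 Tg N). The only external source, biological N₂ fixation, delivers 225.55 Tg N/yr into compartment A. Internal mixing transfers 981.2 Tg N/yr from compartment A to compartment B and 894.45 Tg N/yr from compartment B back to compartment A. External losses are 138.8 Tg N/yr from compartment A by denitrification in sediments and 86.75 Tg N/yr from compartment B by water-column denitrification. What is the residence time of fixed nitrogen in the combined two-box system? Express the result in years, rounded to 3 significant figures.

2510 yr

For the system as a whole, the A↔B exchange is internal and contributes nothing to the throughput; only the external sinks remove mass.
M_total = 372600 + 193400 = 566000 Tg N.
ΣF_external_out = 138.8 + 86.75 = 225.55 Tg N/yr.
τ = M_total / ΣF_ext = 566000 / 225.55 = 2509 yr.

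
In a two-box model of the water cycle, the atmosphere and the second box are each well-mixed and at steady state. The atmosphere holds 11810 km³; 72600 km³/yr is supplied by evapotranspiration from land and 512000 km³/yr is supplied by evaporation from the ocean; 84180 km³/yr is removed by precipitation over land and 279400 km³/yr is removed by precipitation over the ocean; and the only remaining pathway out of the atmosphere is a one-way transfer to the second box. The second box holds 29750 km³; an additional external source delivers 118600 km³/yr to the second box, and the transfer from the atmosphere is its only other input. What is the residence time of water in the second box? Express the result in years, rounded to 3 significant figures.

0.0876 yr

Balance the atmosphere: ΣF_in = 72600 + 512000 = 584600 km³/yr.
Transfer to the second box = ΣF_in − (84180 + 279400) = 221020 km³/yr.
Total input to the second box = 221020 + 118600 = 339620 km³/yr; at steady state this equals its total output.
τ = M / F = 29750 / 339620 = 0.08760 yr.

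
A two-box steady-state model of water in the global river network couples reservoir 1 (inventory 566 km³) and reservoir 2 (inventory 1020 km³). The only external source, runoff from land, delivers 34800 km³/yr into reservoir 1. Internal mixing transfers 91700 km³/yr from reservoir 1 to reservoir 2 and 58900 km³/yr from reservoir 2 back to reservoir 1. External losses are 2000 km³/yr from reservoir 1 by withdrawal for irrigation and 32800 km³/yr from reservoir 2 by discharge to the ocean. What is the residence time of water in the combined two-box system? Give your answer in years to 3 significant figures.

0.0456 yr

For the system as a whole, the A↔B exchange is internal and contributes nothing to the throughput; only the external sinks remove mass.
M_total = 566 + 1020 = 1586.0 km³.
ΣF_external_out = 2000 + 32800 = 34800 km³/yr.
τ = M_total / ΣF_ext = 1586.0 / 34800 = 0.04557 yr.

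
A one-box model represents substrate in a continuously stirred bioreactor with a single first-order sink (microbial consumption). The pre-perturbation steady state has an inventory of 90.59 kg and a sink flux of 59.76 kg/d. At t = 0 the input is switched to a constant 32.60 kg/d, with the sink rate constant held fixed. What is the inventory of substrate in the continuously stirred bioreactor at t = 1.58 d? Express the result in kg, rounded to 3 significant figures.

τ = M₀/F₀ = 90.59/59.76 = 1.516 d; rate constant k = 1/τ.
New steady state M_∞ = F₁/k = F₁·τ = 32.60 × 1.516 = 49.418 kg.
M(t) = M_∞ + (M₀ − M_∞)·e^(−t/τ); t/τ = 1.58/1.516 = 1.042, so e^(−t/τ) = 0.3526.
M(t) = 49.418 + 41.17 × 0.3526 = 63.937 kg.

63.9 kg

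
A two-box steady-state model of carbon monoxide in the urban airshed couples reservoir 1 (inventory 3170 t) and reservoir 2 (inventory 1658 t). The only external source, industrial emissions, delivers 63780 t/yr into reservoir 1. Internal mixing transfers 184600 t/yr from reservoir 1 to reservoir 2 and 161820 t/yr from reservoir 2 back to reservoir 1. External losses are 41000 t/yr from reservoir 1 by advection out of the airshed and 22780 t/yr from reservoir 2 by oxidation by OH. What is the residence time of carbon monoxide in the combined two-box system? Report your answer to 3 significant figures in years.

For the system as a whole, the A↔B exchange is internal and contributes nothing to the throughput; only the external sinks remove mass.
M_total = 3170 + 1658 = 4828.0 t.
ΣF_external_out = 41000 + 22780 = 63780 t/yr.
τ = M_total / ΣF_ext = 4828.0 / 63780 = 0.07570 yr.

0.0757 yr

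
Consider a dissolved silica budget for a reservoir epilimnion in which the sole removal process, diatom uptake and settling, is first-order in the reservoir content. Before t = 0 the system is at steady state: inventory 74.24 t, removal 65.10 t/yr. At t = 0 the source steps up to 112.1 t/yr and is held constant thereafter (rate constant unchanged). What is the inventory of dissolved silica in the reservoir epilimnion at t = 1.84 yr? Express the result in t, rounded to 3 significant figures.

117 t

τ = M₀/F₀ = 74.24/65.10 = 1.140 yr; rate constant k = 1/τ.
New steady state M_∞ = F₁/k = F₁·τ = 112.1 × 1.140 = 127.84 t.
M(t) = M_∞ + (M₀ − M_∞)·e^(−t/τ); t/τ = 1.84/1.140 = 1.613, so e^(−t/τ) = 0.1992.
M(t) = 127.84 − 53.60 × 0.1992 = 117.16 t.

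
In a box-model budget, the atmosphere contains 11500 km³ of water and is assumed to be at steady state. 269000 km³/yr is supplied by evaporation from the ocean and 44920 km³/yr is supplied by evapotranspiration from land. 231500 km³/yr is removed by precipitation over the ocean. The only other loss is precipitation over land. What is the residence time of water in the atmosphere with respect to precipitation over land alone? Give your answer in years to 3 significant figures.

0.140 yr

At steady state ΣF_in = ΣF_out.
ΣF_in = 269000 + 44920 = 313920 km³/yr.
Precipitation over land flux = ΣF_in − (231500) = 313920 − 231500 = 82420 km³/yr.
τ = M / F = 11500 / 82420 = 0.1395 yr.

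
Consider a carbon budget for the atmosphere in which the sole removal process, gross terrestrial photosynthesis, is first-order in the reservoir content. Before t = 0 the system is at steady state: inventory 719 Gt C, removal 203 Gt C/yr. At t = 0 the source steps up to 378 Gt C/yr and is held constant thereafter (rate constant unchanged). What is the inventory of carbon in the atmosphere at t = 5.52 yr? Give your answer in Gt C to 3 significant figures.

1210 Gt C

The sink rate constant is k = F₀/M₀ = 203/719 = 0.2823 yr⁻¹.
Solving dM/dt = F₁ − kM with M(0) = M₀ gives M(t) = F₁/k + (M₀ − F₁/k)·e^(−kt).
F₁/k = 378/0.2823 = 1338.8 Gt C; kt = 0.2823 × 5.52 = 1.558, e^(−kt) = 0.2105.
M(5.52) = 1338.8 + (719 − 1338.8) × 0.2105 = 1338.8 − 130.4 = 1208.4 Gt C.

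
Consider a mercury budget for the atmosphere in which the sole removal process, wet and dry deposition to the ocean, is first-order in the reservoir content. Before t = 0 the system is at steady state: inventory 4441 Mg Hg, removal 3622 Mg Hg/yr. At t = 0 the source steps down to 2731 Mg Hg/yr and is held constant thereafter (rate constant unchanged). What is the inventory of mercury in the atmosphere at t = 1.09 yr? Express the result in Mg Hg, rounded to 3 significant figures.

3800 Mg Hg

τ = M₀/F₀ = 4441/3622 = 1.226 yr; rate constant k = 1/τ.
New steady state M_∞ = F₁/k = F₁·τ = 2731 × 1.226 = 3348.5 Mg Hg.
M(t) = M_∞ + (M₀ − M_∞)·e^(−t/τ); t/τ = 1.09/1.226 = 0.8890, so e^(−t/τ) = 0.4111.
M(t) = 3348.5 + 1092 × 0.4111 = 3797.6 Mg Hg.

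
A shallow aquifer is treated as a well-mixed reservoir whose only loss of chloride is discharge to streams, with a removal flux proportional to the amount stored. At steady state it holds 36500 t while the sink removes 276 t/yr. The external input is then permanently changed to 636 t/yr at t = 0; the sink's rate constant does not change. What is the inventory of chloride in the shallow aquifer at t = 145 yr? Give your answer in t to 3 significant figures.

68200 t

The sink rate constant is k = F₀/M₀ = 276/36500 = 0.007562 yr⁻¹.
Solving dM/dt = F₁ − kM with M(0) = M₀ gives M(t) = F₁/k + (M₀ − F₁/k)·e^(−kt).
F₁/k = 636/0.007562 = 84109 t; kt = 0.007562 × 145 = 1.096, e^(−kt) = 0.3341.
M(145) = 84109 + (36500 − 84109) × 0.3341 = 84109 − 15900 = 68205 t.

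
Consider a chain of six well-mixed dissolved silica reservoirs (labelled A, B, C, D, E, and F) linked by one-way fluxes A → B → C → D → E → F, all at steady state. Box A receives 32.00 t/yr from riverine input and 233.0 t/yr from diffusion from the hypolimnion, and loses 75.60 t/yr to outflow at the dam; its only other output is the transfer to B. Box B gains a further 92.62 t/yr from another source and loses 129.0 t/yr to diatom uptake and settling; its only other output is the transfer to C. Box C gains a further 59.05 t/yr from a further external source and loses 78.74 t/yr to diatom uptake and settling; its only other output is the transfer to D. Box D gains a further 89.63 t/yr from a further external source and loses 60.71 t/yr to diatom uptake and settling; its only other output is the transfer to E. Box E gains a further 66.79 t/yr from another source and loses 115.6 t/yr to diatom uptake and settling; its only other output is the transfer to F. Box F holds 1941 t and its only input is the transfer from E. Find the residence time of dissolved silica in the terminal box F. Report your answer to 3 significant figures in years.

17.1 yr

Box A: F(A→B) = (32.00 + 233.0) − 75.60 = 189.40 t/yr.
Box B: F(B→C) = (189.40 + 92.62) − 129.0 = 153.02 t/yr.
Box C: F(C→D) = (153.02 + 59.05) − 78.74 = 133.33 t/yr.
Box D: F(D→E) = (133.33 + 89.63) − 60.71 = 162.25 t/yr.
Box E: F(E→F) = (162.25 + 66.79) − 115.6 = 113.44 t/yr.
Box F throughput = its input = 113.44 t/yr; τ = 1941 / 113.44 = 17.11 yr.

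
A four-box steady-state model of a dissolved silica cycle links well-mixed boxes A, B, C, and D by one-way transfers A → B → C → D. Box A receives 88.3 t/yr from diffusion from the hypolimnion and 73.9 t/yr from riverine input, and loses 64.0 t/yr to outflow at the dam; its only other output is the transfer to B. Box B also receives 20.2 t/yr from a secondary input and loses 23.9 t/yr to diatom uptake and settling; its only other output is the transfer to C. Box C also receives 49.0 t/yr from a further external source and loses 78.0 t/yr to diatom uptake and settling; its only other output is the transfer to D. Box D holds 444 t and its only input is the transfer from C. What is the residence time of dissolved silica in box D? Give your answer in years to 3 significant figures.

6.78 yr

Box A: F(A→B) = (88.3 + 73.9) − 64.0 = 98.200 t/yr.
Box B: F(B→C) = (98.200 + 20.2) − 23.9 = 94.500 t/yr.
Box C: F(C→D) = (94.500 + 49.0) − 78.0 = 65.500 t/yr.
Box D throughput = its input = 65.500 t/yr; τ = 444 / 65.500 = 6.779 yr.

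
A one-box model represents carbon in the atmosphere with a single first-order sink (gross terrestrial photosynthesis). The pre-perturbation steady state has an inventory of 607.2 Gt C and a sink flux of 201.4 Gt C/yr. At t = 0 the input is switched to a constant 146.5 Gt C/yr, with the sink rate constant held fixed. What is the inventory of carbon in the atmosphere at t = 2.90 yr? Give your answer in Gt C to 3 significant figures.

505 Gt C

τ = M₀/F₀ = 607.2/201.4 = 3.015 yr; rate constant k = 1/τ.
New steady state M_∞ = F₁/k = F₁·τ = 146.5 × 3.015 = 441.68 Gt C.
M(t) = M_∞ + (M₀ − M_∞)·e^(−t/τ); t/τ = 2.90/3.015 = 0.9619, so e^(−t/τ) = 0.3822.
M(t) = 441.68 + 165.5 × 0.3822 = 504.94 Gt C.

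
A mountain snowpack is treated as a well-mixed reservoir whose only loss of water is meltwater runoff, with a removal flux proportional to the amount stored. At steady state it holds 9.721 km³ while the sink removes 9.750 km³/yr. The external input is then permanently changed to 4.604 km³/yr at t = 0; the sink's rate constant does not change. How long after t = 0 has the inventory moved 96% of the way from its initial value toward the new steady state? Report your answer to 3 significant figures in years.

3.21 yr

τ = M₀/F₀ = 9.721/9.750 = 0.9970 yr.
The remaining gap fraction is e^(−t/τ); 96% covered ⇒ e^(−t/τ) = 0.0400.
t = −τ ln(0.0400) = 0.9970 × 3.219 = 3.209 yr.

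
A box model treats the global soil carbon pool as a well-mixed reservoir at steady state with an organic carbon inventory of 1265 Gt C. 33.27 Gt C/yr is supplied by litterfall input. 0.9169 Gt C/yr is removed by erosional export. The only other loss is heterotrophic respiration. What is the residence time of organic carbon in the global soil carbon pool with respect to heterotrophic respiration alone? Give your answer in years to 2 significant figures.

At steady state ΣF_in = ΣF_out.
ΣF_in = 33.270 Gt C/yr.
Heterotrophic respiration flux = ΣF_in − (0.9169) = 33.270 − 0.9169 = 32.35 Gt C/yr.
τ = M / F = 1265 / 32.35 = 39.10 yr.

39 yr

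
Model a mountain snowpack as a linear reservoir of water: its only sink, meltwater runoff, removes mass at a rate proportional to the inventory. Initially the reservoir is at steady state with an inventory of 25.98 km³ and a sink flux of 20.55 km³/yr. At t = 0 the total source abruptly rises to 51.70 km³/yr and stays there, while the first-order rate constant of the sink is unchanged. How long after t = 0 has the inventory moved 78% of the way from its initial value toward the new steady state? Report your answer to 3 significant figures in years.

1.91 yr

τ = M₀/F₀ = 25.98/20.55 = 1.264 yr.
The remaining gap fraction is e^(−t/τ); 78% covered ⇒ e^(−t/τ) = 0.220.
t = −τ ln(0.220) = 1.264 × 1.514 = 1.914 yr.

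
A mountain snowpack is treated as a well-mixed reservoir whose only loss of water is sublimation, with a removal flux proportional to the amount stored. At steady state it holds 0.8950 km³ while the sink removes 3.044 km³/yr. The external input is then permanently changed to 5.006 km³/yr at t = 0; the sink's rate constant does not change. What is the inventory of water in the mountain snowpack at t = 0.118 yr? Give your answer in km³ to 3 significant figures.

1.09 km³

The sink rate constant is k = F₀/M₀ = 3.044/0.8950 = 3.401 yr⁻¹.
Solving dM/dt = F₁ − kM with M(0) = M₀ gives M(t) = F₁/k + (M₀ − F₁/k)·e^(−kt).
F₁/k = 5.006/3.401 = 1.4719 km³; kt = 3.401 × 0.118 = 0.4013, e^(−kt) = 0.6694.
M(0.118) = 1.4719 + (0.8950 − 1.4719) × 0.6694 = 1.4719 − 0.3862 = 1.0857 km³.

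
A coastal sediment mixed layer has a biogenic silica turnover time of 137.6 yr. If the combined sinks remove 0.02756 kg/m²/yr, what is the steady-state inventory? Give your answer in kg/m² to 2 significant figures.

τ = M/F ⇒ M = τ × F = 137.6 × 0.02756 = 3.792 kg/m².

3.8 kg/m²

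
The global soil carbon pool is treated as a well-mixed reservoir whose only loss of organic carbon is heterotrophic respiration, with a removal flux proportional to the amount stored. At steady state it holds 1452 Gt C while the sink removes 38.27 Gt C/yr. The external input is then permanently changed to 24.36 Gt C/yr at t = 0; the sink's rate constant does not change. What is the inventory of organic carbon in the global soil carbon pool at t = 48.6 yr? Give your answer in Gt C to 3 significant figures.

The sink rate constant is k = F₀/M₀ = 38.27/1452 = 0.02636 yr⁻¹.
Solving dM/dt = F₁ − kM with M(0) = M₀ gives M(t) = F₁/k + (M₀ − F₁/k)·e^(−kt).
F₁/k = 24.36/0.02636 = 924.24 Gt C; kt = 0.02636 × 48.6 = 1.281, e^(−kt) = 0.2778.
M(48.6) = 924.24 + (1452 − 924.24) × 0.2778 = 924.24 + 146.6 = 1070.8 Gt C.

1070 Gt C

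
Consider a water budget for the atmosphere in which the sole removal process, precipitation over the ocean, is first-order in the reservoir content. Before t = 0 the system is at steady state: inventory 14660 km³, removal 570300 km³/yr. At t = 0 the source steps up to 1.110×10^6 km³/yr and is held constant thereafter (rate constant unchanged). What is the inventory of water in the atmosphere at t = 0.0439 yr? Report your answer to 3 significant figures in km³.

Residence time τ = M₀/F₀ = 0.02571 yr. The eventual steady state is M_∞ = M₀·(F₁/F₀) = 14660 × 1.110×10^6/570300 = 28533 km³.
The anomaly ΔM(t) = M(t) − M_∞ decays as ΔM₀·e^(−t/τ) with ΔM₀ = 14660 − 28533 = −13870 km³.
At t = 0.0439 yr, e^(−t/τ) = e^(−1.708) = 0.1813, so ΔM = −2515 km³ and M = 28533 − 2515 = 26019 km³.

26000 km³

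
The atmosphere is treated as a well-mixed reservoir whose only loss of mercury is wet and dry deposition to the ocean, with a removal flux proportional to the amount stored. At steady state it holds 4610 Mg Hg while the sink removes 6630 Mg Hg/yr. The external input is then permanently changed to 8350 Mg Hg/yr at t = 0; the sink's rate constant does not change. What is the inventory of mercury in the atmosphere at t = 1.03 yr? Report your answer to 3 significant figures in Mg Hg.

5530 Mg Hg

The sink rate constant is k = F₀/M₀ = 6630/4610 = 1.438 yr⁻¹.
Solving dM/dt = F₁ − kM with M(0) = M₀ gives M(t) = F₁/k + (M₀ − F₁/k)·e^(−kt).
F₁/k = 8350/1.438 = 5806.0 Mg Hg; kt = 1.438 × 1.03 = 1.481, e^(−kt) = 0.2273.
M(1.03) = 5806.0 + (4610 − 5806.0) × 0.2273 = 5806.0 − 271.9 = 5534.1 Mg Hg.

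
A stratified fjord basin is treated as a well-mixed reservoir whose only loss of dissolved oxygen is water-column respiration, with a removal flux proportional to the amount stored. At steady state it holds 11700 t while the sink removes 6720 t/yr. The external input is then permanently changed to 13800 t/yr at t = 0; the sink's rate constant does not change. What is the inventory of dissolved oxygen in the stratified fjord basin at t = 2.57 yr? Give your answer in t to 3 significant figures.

The sink rate constant is k = F₀/M₀ = 6720/11700 = 0.5744 yr⁻¹.
Solving dM/dt = F₁ − kM with M(0) = M₀ gives M(t) = F₁/k + (M₀ − F₁/k)·e^(−kt).
F₁/k = 13800/0.5744 = 24027 t; kt = 0.5744 × 2.57 = 1.476, e^(−kt) = 0.2285.
M(2.57) = 24027 + (11700 − 24027) × 0.2285 = 24027 − 2817 = 21210 t.

21200 t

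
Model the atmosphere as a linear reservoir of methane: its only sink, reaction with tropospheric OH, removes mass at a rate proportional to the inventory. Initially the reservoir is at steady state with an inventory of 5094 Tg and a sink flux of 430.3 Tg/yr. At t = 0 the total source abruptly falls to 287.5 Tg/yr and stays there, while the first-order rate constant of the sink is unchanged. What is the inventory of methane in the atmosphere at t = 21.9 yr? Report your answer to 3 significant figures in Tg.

3670 Tg

Residence time τ = M₀/F₀ = 11.84 yr. The eventual steady state is M_∞ = M₀·(F₁/F₀) = 5094 × 287.5/430.3 = 3403.5 Tg.
The anomaly ΔM(t) = M(t) − M_∞ decays as ΔM₀·e^(−t/τ) with ΔM₀ = 5094 − 3403.5 = 1691 Tg.
At t = 21.9 yr, e^(−t/τ) = e^(−1.850) = 0.1572, so ΔM = 265.8 Tg and M = 3403.5 + 265.8 = 3669.3 Tg.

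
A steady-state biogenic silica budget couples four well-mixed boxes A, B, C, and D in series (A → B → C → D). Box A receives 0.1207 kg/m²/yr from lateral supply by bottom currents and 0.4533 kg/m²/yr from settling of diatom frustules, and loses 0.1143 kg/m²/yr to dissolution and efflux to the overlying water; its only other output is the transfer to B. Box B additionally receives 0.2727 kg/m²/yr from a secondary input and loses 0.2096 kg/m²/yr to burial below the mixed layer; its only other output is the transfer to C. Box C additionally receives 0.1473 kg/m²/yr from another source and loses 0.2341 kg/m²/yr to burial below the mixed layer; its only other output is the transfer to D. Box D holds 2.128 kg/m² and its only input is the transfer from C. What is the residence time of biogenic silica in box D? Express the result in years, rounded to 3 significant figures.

4.88 yr

Box A: F(A→B) = (0.1207 + 0.4533) − 0.1143 = 0.45970 kg/m²/yr.
Box B: F(B→C) = (0.45970 + 0.2727) − 0.2096 = 0.52280 kg/m²/yr.
Box C: F(C→D) = (0.52280 + 0.1473) − 0.2341 = 0.43600 kg/m²/yr.
Box D throughput = its input = 0.43600 kg/m²/yr; τ = 2.128 / 0.43600 = 4.881 yr.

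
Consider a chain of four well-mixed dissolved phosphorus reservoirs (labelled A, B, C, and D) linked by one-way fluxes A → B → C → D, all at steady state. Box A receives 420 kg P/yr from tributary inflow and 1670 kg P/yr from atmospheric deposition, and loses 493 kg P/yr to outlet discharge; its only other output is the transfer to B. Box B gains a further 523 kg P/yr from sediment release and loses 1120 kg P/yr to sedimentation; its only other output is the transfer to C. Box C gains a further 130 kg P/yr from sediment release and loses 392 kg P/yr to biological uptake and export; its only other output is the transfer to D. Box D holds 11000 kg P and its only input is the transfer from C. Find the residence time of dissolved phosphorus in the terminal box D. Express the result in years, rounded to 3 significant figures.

Box A: F(A→B) = (420 + 1670) − 493 = 1597.0 kg P/yr.
Box B: F(B→C) = (1597.0 + 523) − 1120 = 1000.0 kg P/yr.
Box C: F(C→D) = (1000.0 + 130) − 392 = 738.00 kg P/yr.
Box D throughput = its input = 738.00 kg P/yr; τ = 11000 / 738.00 = 14.91 yr.

14.9 yr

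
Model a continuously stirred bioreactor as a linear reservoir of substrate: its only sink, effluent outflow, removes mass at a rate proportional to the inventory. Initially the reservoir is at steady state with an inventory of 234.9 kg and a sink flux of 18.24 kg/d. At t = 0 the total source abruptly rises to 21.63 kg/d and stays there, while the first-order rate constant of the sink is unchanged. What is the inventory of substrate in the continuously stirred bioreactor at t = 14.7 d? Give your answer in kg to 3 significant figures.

265 kg

Residence time τ = M₀/F₀ = 12.88 d. The eventual steady state is M_∞ = M₀·(F₁/F₀) = 234.9 × 21.63/18.24 = 278.56 kg.
The anomaly ΔM(t) = M(t) − M_∞ decays as ΔM₀·e^(−t/τ) with ΔM₀ = 234.9 − 278.56 = −43.66 kg.
At t = 14.7 d, e^(−t/τ) = e^(−1.141) = 0.3194, so ΔM = −13.94 kg and M = 278.56 − 13.94 = 264.62 kg.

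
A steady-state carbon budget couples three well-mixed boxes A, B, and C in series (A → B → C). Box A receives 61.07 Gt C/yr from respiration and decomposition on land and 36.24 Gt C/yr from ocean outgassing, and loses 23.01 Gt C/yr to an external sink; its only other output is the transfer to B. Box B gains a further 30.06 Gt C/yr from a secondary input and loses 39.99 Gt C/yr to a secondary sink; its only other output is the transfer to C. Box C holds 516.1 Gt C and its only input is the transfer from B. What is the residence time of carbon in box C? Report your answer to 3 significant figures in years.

8.02 yr

Box A: F(A→B) = (61.07 + 36.24) − 23.01 = 74.300 Gt C/yr.
Box B: F(B→C) = (74.300 + 30.06) − 39.99 = 64.370 Gt C/yr.
Box C throughput = its input = 64.370 Gt C/yr; τ = 516.1 / 64.370 = 8.018 yr.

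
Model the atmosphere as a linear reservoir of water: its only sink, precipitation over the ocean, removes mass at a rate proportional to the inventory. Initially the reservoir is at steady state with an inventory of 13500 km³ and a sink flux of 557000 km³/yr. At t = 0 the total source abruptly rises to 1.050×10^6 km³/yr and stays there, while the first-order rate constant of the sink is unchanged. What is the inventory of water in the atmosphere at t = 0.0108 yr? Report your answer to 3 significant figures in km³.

τ = M₀/F₀ = 13500/557000 = 0.02424 yr; rate constant k = 1/τ.
New steady state M_∞ = F₁/k = F₁·τ = 1.050×10^6 × 0.02424 = 25449 km³.
M(t) = M_∞ + (M₀ − M_∞)·e^(−t/τ); t/τ = 0.0108/0.02424 = 0.4456, so e^(−t/τ) = 0.6404.
M(t) = 25449 − 11950 × 0.6404 = 17796 km³.

17800 km³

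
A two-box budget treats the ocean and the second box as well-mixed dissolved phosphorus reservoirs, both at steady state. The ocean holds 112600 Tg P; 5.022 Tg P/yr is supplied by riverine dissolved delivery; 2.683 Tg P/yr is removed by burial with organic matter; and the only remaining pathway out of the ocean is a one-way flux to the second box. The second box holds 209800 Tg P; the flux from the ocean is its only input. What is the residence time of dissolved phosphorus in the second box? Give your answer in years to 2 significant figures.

90000 yr

Balance the ocean: ΣF_in = 5.0220 Tg P/yr.
Flux to the second box = ΣF_in − (2.683) = 2.3390 Tg P/yr.
At steady state the output of the second box equals its input, 2.3390 Tg P/yr.
τ = M / F = 209800 / 2.3390 = 89700 yr.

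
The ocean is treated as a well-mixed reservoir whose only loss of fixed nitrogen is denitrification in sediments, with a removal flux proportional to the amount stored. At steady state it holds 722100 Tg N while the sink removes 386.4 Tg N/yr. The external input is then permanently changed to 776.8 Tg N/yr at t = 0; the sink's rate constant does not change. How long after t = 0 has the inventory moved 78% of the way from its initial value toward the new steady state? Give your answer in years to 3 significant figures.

τ = M₀/F₀ = 722100/386.4 = 1869 yr.
The remaining gap fraction is e^(−t/τ); 78% covered ⇒ e^(−t/τ) = 0.220.
t = −τ ln(0.220) = 1869 × 1.514 = 2830 yr.

2830 yr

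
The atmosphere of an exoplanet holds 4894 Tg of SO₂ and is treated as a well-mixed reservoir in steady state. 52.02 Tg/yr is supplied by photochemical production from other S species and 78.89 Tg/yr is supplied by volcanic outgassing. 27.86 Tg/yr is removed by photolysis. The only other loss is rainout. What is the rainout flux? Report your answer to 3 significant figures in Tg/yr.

At steady state ΣF_in = ΣF_out.
ΣF_in = 52.02 + 78.89 = 130.91 Tg/yr.
Rainout flux = ΣF_in − (27.86) = 130.91 − 27.86 = 103.0 Tg/yr.

103 Tg/yr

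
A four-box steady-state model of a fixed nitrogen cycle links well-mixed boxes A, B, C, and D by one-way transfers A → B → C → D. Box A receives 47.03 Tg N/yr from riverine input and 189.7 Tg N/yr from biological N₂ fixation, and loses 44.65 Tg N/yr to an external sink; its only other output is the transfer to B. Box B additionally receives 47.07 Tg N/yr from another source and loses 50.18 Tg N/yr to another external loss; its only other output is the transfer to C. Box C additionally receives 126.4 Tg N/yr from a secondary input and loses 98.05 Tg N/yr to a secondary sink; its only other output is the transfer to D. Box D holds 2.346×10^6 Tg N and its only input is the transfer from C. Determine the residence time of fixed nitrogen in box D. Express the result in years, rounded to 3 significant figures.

10800 yr

Box A: F(A→B) = (47.03 + 189.7) − 44.65 = 192.08 Tg N/yr.
Box B: F(B→C) = (192.08 + 47.07) − 50.18 = 188.97 Tg N/yr.
Box C: F(C→D) = (188.97 + 126.4) − 98.05 = 217.32 Tg N/yr.
Box D throughput = its input = 217.32 Tg N/yr; τ = 2.346×10^6 / 217.32 = 10800 yr.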